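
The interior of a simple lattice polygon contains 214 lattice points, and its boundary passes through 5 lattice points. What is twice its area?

By Pick's theorem, A = I + B/2 − 1 = 214 + 5/2 − 1 = 431/2.
Hence 2A = 431.

431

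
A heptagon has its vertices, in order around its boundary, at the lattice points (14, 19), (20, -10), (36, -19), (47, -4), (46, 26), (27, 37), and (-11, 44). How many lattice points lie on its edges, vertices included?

31

Along each edge there are gcd(|Δx|,|Δy|)+1 lattice points, so counting each shared vertex once the boundary has gcd(6,29) + gcd(16,9) + gcd(11,15) + gcd(1,30) + gcd(19,11) + gcd(38,7) + gcd(25,25) = 1+1+1+1+1+1+25 = 31.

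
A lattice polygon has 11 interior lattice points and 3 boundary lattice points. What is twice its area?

Pick's theorem states A = I + B/2 − 1, so A = 11 + 3/2 − 1 = 23/2.
Hence 2A = 23.

23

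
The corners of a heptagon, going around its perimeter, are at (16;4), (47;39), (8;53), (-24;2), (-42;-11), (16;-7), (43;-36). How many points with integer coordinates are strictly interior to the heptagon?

2594

By the shoelace formula, twice the signed area is |(16·39 − 47·4) + (47·53 − 8·39) + (8·2 − (-24)·53) + ((-24)·(-11) − (-42)·2) + ((-42)·(-7) − 16·(-11)) + (16·(-36) − 43·(-7)) + (43·4 − 16·(-36))| = 5194, so the area is 2597.
The number of boundary lattice points is Σ gcd(|Δx|,|Δy|) = gcd(31,35) + gcd(39,14) + gcd(32,51) + gcd(18,13) + gcd(58,4) + gcd(27,29) + gcd(27,40) = 1+1+1+1+2+1+1 = 8.
Pick's theorem gives I = A − B/2 + 1 = 2597 − 8/2 + 1 = 2594.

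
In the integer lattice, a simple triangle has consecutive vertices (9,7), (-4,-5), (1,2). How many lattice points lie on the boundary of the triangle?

The number of boundary lattice points is Σ gcd(|Δx|,|Δy|) = gcd(13,12) + gcd(5,7) + gcd(8,5) = 1+1+1 = 3.

3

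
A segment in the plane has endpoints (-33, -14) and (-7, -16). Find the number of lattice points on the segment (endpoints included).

3

The number of lattice points on a segment between lattice points is gcd(|Δx|,|Δy|) + 1 = gcd(26,2) + 1 = 2 + 1 = 3.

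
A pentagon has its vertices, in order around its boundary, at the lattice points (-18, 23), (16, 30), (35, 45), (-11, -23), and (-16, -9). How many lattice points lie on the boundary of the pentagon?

7

Along each edge there are gcd(|Δx|,|Δy|)+1 lattice points, so counting each shared vertex once the boundary has gcd(34,7) + gcd(19,15) + gcd(46,68) + gcd(5,14) + gcd(2,32) = 1+1+2+1+2 = 7.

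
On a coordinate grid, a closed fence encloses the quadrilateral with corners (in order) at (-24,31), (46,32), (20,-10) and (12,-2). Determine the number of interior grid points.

1439

The shoelace formula gives twice the area as |((-24)·32 − 46·31) + (46·(-10) − 20·32) + (20·(-2) − 12·(-10)) + (12·31 − (-24)·(-2))| = 2890, so the area is 1445.
The number of boundary lattice points is Σ gcd(|Δx|,|Δy|) = gcd(70,1) + gcd(26,42) + gcd(8,8) + gcd(36,33) = 1+2+8+3 = 14.
Pick's theorem gives I = A − B/2 + 1 = 1445 − 14/2 + 1 = 1439.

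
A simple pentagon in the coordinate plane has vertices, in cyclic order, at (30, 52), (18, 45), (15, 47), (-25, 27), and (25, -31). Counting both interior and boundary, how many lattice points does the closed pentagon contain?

Using the shoelace formula, 2A = |[30·45 − 18·52] + [18·47 − 15·45] + [15·27 − (-25)·47] + [(-25)·(-31) − 25·27] + [25·52 − 30·(-31)]| = 4495, so the area is 4495/2.
Summing gcd(|Δx|,|Δy|) over the edges gives the boundary count: gcd(12,7) + gcd(3,2) + gcd(40,20) + gcd(50,58) + gcd(5,83) = 1+1+20+2+1 = 25.
Pick's theorem gives I = A − B/2 + 1 = 4495/2 − 25/2 + 1 = 2236, so the closed region contains I + B = 2236 + 25 = 2261 lattice points.

2261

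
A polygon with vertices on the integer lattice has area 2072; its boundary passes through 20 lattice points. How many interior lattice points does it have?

2063

Pick's theorem A = I + B/2 − 1 rearranges to I = A − B/2 + 1 = 2072 − 20/2 + 1 = 2063.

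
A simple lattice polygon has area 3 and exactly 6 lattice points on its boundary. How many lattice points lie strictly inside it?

From Pick's theorem, I = A − B/2 + 1 = 3 − 6/2 + 1 = 1.

1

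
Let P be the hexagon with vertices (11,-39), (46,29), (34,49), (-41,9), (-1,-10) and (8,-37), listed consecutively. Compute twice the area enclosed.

6327

Using the shoelace formula, 2A = |[11·29 − 46·(-39)] + [46·49 − 34·29] + [34·9 − (-41)·49] + [(-41)·(-10) − (-1)·9] + [(-1)·(-37) − 8·(-10)] + [8·(-39) − 11·(-37)]| = 6327, so the area is 3163.5.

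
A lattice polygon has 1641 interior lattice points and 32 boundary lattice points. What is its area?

By Pick's theorem, A = I + B/2 − 1 = 1641 + 32/2 − 1 = 1656.

1656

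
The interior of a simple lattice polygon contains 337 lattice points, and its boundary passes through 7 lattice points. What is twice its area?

679

Pick's theorem states A = I + B/2 − 1, so A = 337 + 7/2 − 1 = 679/2.
Hence 2A = 679.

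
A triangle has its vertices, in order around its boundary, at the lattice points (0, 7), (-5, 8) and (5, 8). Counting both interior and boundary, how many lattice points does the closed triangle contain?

12

By the shoelace formula, twice the signed area is |[0·8 − (-5)·7] + [(-5)·8 − 5·8] + [5·7 − 0·8]| = 10, so the area is 5.
Along each edge there are gcd(|Δx|,|Δy|)+1 lattice points, so counting each shared vertex once the boundary has gcd(5,1) + gcd(10,0) + gcd(5,1) = 1+10+1 = 12.
Pick's theorem gives I = A − B/2 + 1 = 5 − 12/2 + 1 = 0, so the closed region contains I + B = 0 + 12 = 12 lattice points.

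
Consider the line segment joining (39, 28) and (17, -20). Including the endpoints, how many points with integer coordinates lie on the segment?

3

The number of lattice points on a segment between lattice points is gcd(|Δx|,|Δy|) + 1 = gcd(22,48) + 1 = 2 + 1 = 3.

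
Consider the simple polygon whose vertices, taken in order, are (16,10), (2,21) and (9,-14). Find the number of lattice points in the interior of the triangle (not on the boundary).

203

The shoelace formula gives twice the area as |[16·21 − 2·10] + [2·(-14) − 9·21] + [9·10 − 16·(-14)]| = 413, so the area is 206.5.
Summing gcd(|Δx|,|Δy|) over the edges gives the boundary count: gcd(14,11) + gcd(7,35) + gcd(7,24) = 1+7+1 = 9.
Pick's theorem gives I = A − B/2 + 1 = 206.5 − 9/2 + 1 = 203.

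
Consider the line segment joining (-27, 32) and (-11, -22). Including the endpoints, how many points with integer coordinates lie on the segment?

3

The number of lattice points on a segment between lattice points is gcd(|Δx|,|Δy|) + 1 = gcd(16,54) + 1 = 2 + 1 = 3.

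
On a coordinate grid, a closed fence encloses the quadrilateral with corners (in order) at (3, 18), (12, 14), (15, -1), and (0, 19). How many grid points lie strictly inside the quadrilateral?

The shoelace formula gives twice the area as |[3·14 − 12·18] + [12·(-1) − 15·14] + [15·19 − 0·(-1)] + [0·18 − 3·19]| = 168, so the area is 84.
The number of boundary lattice points is Σ gcd(|Δx|,|Δy|) = gcd(9,4) + gcd(3,15) + gcd(15,20) + gcd(3,1) = 1+3+5+1 = 10.
By Pick's theorem A = I + B/2 − 1, so I = 84 − 10/2 + 1 = 80.

80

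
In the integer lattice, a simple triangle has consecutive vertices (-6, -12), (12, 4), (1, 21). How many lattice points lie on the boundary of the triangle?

Along each edge there are gcd(|Δx|,|Δy|)+1 lattice points, so counting each shared vertex once the boundary has gcd(18,16) + gcd(11,17) + gcd(7,33) = 2+1+1 = 4.

4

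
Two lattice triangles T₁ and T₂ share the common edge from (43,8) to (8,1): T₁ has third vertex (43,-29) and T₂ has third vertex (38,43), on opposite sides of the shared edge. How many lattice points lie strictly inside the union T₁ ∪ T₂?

1252

The union is the simple quadrilateral with vertices (43,8), (43,-29), (8,1), (38,43) in order.
By the shoelace formula, twice the signed area is |[43·(-29) − 43·8] + [43·1 − 8·(-29)] + [8·43 − 38·1] + [38·8 − 43·43]| = 2555, so the area is 2555/2.
The number of boundary lattice points is Σ gcd(|Δx|,|Δy|) = gcd(0,37) + gcd(35,30) + gcd(30,42) + gcd(5,35) = 37+5+6+5 = 53.
By Pick's theorem I = A − B/2 + 1 = 2555/2 − 53/2 + 1 = 1252.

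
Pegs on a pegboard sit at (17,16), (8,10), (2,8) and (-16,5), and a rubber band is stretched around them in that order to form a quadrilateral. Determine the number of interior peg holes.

50

By the shoelace formula, twice the signed area is |[17·10 − 8·16] + [8·8 − 2·10] + [2·5 − (-16)·8] + [(-16)·16 − 17·5]| = 117, so the area is 117/2.
Summing gcd(|Δx|,|Δy|) over the edges gives the boundary count: gcd(9,6) + gcd(6,2) + gcd(18,3) + gcd(33,11) = 3+2+3+11 = 19.
Pick's theorem gives I = A − B/2 + 1 = 117/2 − 19/2 + 1 = 50.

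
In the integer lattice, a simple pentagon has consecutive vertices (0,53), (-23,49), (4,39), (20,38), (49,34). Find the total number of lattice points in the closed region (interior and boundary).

The shoelace formula gives twice the area as |(0·49 − (-23)·53) + ((-23)·39 − 4·49) + (4·38 − 20·39) + (20·34 − 49·38) + (49·53 − 0·34)| = 913, so the area is 456.5.
The number of boundary lattice points is Σ gcd(|Δx|,|Δy|) = gcd(23,4) + gcd(27,10) + gcd(16,1) + gcd(29,4) + gcd(49,19) = 1+1+1+1+1 = 5.
Pick's theorem gives I = A − B/2 + 1 = 456.5 − 5/2 + 1 = 455, so the closed region contains I + B = 455 + 5 = 460 lattice points.

460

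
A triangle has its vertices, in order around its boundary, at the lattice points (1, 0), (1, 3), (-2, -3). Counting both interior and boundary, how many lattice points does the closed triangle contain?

The shoelace formula gives twice the area as |[1·3 − 1·0] + [1·(-3) − (-2)·3] + [(-2)·0 − 1·(-3)]| = 9, so the area is 4.5.
Summing gcd(|Δx|,|Δy|) over the edges gives the boundary count: gcd(0,3) + gcd(3,6) + gcd(3,3) = 3+3+3 = 9.
Pick's theorem gives I = A − B/2 + 1 = 4.5 − 9/2 + 1 = 1, so the closed region contains I + B = 1 + 9 = 10 lattice points.

10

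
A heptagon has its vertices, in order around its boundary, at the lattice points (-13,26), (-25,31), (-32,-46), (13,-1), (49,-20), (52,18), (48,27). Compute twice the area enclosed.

Using the shoelace formula, 2A = |((-13)·31 − (-25)·26) + ((-25)·(-46) − (-32)·31) + ((-32)·(-1) − 13·(-46)) + (13·(-20) − 49·(-1)) + (49·18 − 52·(-20)) + (52·27 − 48·18) + (48·26 − (-13)·27)| = 6869, so the area is 3434.5.

6869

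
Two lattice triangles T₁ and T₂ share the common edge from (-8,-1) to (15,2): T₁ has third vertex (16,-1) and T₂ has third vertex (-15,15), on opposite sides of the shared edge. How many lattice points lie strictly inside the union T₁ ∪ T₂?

The union is the simple quadrilateral with vertices (-8,-1), (16,-1), (15,2), (-15,15) in order.
The shoelace formula gives twice the area as |[(-8)·(-1) − 16·(-1)] + [16·2 − 15·(-1)] + [15·15 − (-15)·2] + [(-15)·(-1) − (-8)·15]| = 461, so the area is 461/2.
Along each edge there are gcd(|Δx|,|Δy|)+1 lattice points, so counting each shared vertex once the boundary has gcd(24,0) + gcd(1,3) + gcd(30,13) + gcd(7,16) = 24+1+1+1 = 27.
By Pick's theorem I = A − B/2 + 1 = 461/2 − 27/2 + 1 = 218.

218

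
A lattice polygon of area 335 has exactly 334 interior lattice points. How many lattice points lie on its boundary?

4

Pick's theorem gives A = I + B/2 − 1, so B = 2(A − I + 1) = 2(335 − 334 + 1) = 4.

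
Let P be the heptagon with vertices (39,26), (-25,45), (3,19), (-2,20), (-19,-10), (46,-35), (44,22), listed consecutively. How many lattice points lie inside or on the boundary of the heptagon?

The shoelace formula gives twice the area as |[39·45 − (-25)·26] + [(-25)·19 − 3·45] + [3·20 − (-2)·19] + [(-2)·(-10) − (-19)·20] + [(-19)·(-35) − 46·(-10)] + [46·22 − 44·(-35)] + [44·26 − 39·22]| = 6256, so the area is 3128.
Summing gcd(|Δx|,|Δy|) over the edges gives the boundary count: gcd(64,19) + gcd(28,26) + gcd(5,1) + gcd(17,30) + gcd(65,25) + gcd(2,57) + gcd(5,4) = 1+2+1+1+5+1+1 = 12.
Pick's theorem gives I = A − B/2 + 1 = 3128 − 12/2 + 1 = 3123, so the closed region contains I + B = 3123 + 12 = 3135 lattice points.

3135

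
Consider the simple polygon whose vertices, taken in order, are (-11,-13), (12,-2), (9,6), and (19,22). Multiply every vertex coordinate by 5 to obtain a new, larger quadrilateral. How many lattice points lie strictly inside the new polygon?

Using the shoelace formula, 2A = |((-11)·(-2) − 12·(-13)) + (12·6 − 9·(-2)) + (9·22 − 19·6) + (19·(-13) − (-11)·22)| = 347, so the area is 347/2.
Summing gcd(|Δx|,|Δy|) over the edges gives the boundary count: gcd(23,11) + gcd(3,8) + gcd(10,16) + gcd(30,35) = 1+1+2+5 = 9.
Scaling by 5 multiplies the area by 5² = 25 (so the new area is 8675/2) and multiplies the boundary lattice-point count by 5, giving 45.
By Pick's theorem, the interior count of the dilated polygon is 8675/2 − 45/2 + 1 = 4316.

4316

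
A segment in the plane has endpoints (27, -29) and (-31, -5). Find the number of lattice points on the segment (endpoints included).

3

The number of lattice points on a segment between lattice points is gcd(|Δx|,|Δy|) + 1 = gcd(58,24) + 1 = 2 + 1 = 3.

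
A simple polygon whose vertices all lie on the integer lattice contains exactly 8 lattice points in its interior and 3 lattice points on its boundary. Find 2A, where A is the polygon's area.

By Pick's theorem, A = I + B/2 − 1 = 8 + 3/2 − 1 = 17/2.
Hence 2A = 17.

17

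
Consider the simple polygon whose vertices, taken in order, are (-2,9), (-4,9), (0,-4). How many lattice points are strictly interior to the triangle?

The shoelace formula gives twice the area as |((-2)·9 − (-4)·9) + ((-4)·(-4) − 0·9) + (0·9 − (-2)·(-4))| = 26, so the area is 13.
The number of boundary lattice points is Σ gcd(|Δx|,|Δy|) = gcd(2,0) + gcd(4,13) + gcd(2,13) = 2+1+1 = 4.
By Pick's theorem A = I + B/2 − 1, so I = 13 − 4/2 + 1 = 12.

12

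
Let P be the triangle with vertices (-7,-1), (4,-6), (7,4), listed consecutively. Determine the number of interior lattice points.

Using the shoelace formula, 2A = |((-7)·(-6) − 4·(-1)) + (4·4 − 7·(-6)) + (7·(-1) − (-7)·4)| = 125, so the area is 62.5.
Along each edge there are gcd(|Δx|,|Δy|)+1 lattice points, so counting each shared vertex once the boundary has gcd(11,5) + gcd(3,10) + gcd(14,5) = 1+1+1 = 3.
By Pick's theorem A = I + B/2 − 1, so I = 62.5 − 3/2 + 1 = 62.

62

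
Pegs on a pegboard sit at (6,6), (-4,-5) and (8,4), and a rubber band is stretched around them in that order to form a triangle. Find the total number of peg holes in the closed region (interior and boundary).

The shoelace formula gives twice the area as |(6·(-5) − (-4)·6) + ((-4)·4 − 8·(-5)) + (8·6 − 6·4)| = 42, so the area is 21.
Along each edge there are gcd(|Δx|,|Δy|)+1 lattice points, so counting each shared vertex once the boundary has gcd(10,11) + gcd(12,9) + gcd(2,2) = 1+3+2 = 6.
Pick's theorem gives I = A − B/2 + 1 = 21 − 6/2 + 1 = 19, so the closed region contains I + B = 19 + 6 = 25 lattice points.

25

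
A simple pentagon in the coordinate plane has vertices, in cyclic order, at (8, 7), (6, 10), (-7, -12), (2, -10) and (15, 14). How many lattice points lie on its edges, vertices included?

11

Summing gcd(|Δx|,|Δy|) over the edges gives the boundary count: gcd(2,3) + gcd(13,22) + gcd(9,2) + gcd(13,24) + gcd(7,7) = 1+1+1+1+7 = 11.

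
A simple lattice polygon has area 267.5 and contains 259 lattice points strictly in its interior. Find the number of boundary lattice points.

19

Pick's theorem gives A = I + B/2 − 1, so B = 2(A − I + 1) = 2(267.5 − 259 + 1) = 19.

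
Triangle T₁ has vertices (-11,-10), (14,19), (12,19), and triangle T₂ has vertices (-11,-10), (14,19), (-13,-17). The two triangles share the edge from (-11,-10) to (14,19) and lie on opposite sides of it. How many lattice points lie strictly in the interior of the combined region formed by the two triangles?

82

The union is the simple quadrilateral with vertices (-11,-10), (12,19), (14,19), (-13,-17) in order.
The shoelace formula gives twice the area as |[(-11)·19 − 12·(-10)] + [12·19 − 14·19] + [14·(-17) − (-13)·19] + [(-13)·(-10) − (-11)·(-17)]| = 175, so the area is 175/2.
The number of boundary lattice points is Σ gcd(|Δx|,|Δy|) = gcd(23,29) + gcd(2,0) + gcd(27,36) + gcd(2,7) = 1+2+9+1 = 13.
By Pick's theorem I = A − B/2 + 1 = 175/2 − 13/2 + 1 = 82.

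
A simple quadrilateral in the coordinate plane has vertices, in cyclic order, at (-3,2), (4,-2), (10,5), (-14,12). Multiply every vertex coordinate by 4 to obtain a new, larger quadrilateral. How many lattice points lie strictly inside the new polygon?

1881

Using the shoelace formula, 2A = |((-3)·(-2) − 4·2) + (4·5 − 10·(-2)) + (10·12 − (-14)·5) + ((-14)·2 − (-3)·12)| = 236, so the area is 118.
Along each edge there are gcd(|Δx|,|Δy|)+1 lattice points, so counting each shared vertex once the boundary has gcd(7,4) + gcd(6,7) + gcd(24,7) + gcd(11,10) = 1+1+1+1 = 4.
Scaling by 4 multiplies the area by 4² = 16 (so the new area is 1888) and multiplies the boundary lattice-point count by 4, giving 16.
By Pick's theorem, the interior count of the dilated polygon is 1888 − 16/2 + 1 = 1881.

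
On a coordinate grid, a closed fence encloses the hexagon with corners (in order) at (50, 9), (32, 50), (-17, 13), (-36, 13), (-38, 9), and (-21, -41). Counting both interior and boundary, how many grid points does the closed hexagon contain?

3765

Using the shoelace formula, 2A = |[50·50 − 32·9] + [32·13 − (-17)·50] + [(-17)·13 − (-36)·13] + [(-36)·9 − (-38)·13] + [(-38)·(-41) − (-21)·9] + [(-21)·9 − 50·(-41)]| = 7503, so the area is 7503/2.
Summing gcd(|Δx|,|Δy|) over the edges gives the boundary count: gcd(18,41) + gcd(49,37) + gcd(19,0) + gcd(2,4) + gcd(17,50) + gcd(71,50) = 1+1+19+2+1+1 = 25.
Pick's theorem gives I = A − B/2 + 1 = 7503/2 − 25/2 + 1 = 3740, so the closed region contains I + B = 3740 + 25 = 3765 lattice points.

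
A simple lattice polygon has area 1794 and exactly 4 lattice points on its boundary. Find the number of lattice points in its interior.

1793

Pick's theorem A = I + B/2 − 1 rearranges to I = A − B/2 + 1 = 1794 − 4/2 + 1 = 1793.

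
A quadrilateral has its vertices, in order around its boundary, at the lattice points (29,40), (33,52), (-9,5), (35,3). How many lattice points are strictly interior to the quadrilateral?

963

The shoelace formula gives twice the area as |(29·52 − 33·40) + (33·5 − (-9)·52) + ((-9)·3 − 35·5) + (35·40 − 29·3)| = 1932, so the area is 966.
The number of boundary lattice points is Σ gcd(|Δx|,|Δy|) = gcd(4,12) + gcd(42,47) + gcd(44,2) + gcd(6,37) = 4+1+2+1 = 8.
Pick's theorem gives I = A − B/2 + 1 = 966 − 8/2 + 1 = 963.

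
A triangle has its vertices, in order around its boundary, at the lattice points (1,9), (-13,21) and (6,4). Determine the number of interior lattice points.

2

By the shoelace formula, twice the signed area is |(1·21 − (-13)·9) + ((-13)·4 − 6·21) + (6·9 − 1·4)| = 10, so the area is 5.
Summing gcd(|Δx|,|Δy|) over the edges gives the boundary count: gcd(14,12) + gcd(19,17) + gcd(5,5) = 2+1+5 = 8.
Pick's theorem gives I = A − B/2 + 1 = 5 − 8/2 + 1 = 2.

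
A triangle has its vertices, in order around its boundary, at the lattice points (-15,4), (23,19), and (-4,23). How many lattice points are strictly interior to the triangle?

278

By the shoelace formula, twice the signed area is |[(-15)·19 − 23·4] + [23·23 − (-4)·19] + [(-4)·4 − (-15)·23]| = 557, so the area is 278.5.
Along each edge there are gcd(|Δx|,|Δy|)+1 lattice points, so counting each shared vertex once the boundary has gcd(38,15) + gcd(27,4) + gcd(11,19) = 1+1+1 = 3.
By Pick's theorem A = I + B/2 − 1, so I = 278.5 − 3/2 + 1 = 278.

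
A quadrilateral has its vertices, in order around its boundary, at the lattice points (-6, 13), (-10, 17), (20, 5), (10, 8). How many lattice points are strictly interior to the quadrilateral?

32

The shoelace formula gives twice the area as |[(-6)·17 − (-10)·13] + [(-10)·5 − 20·17] + [20·8 − 10·5] + [10·13 − (-6)·8]| = 74, so the area is 37.
Along each edge there are gcd(|Δx|,|Δy|)+1 lattice points, so counting each shared vertex once the boundary has gcd(4,4) + gcd(30,12) + gcd(10,3) + gcd(16,5) = 4+6+1+1 = 12.
By Pick's theorem A = I + B/2 − 1, so I = 37 − 12/2 + 1 = 32.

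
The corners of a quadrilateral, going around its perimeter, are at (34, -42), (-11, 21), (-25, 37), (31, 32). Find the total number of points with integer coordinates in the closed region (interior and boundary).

The shoelace formula gives twice the area as |(34·21 − (-11)·(-42)) + ((-11)·37 − (-25)·21) + ((-25)·32 − 31·37) + (31·(-42) − 34·32)| = 3967, so the area is 1983.5.
Along each edge there are gcd(|Δx|,|Δy|)+1 lattice points, so counting each shared vertex once the boundary has gcd(45,63) + gcd(14,16) + gcd(56,5) + gcd(3,74) = 9+2+1+1 = 13.
Pick's theorem gives I = A − B/2 + 1 = 1983.5 − 13/2 + 1 = 1978, so the closed region contains I + B = 1978 + 13 = 1991 lattice points.

1991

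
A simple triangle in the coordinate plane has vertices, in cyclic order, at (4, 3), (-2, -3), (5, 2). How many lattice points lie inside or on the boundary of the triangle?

11

The shoelace formula gives twice the area as |(4·(-3) − (-2)·3) + ((-2)·2 − 5·(-3)) + (5·3 − 4·2)| = 12, so the area is 6.
Summing gcd(|Δx|,|Δy|) over the edges gives the boundary count: gcd(6,6) + gcd(7,5) + gcd(1,1) = 6+1+1 = 8.
Pick's theorem gives I = A − B/2 + 1 = 6 − 8/2 + 1 = 3, so the closed region contains I + B = 3 + 8 = 11 lattice points.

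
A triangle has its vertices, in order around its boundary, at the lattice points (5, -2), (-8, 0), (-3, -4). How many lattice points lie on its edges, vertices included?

Along each edge there are gcd(|Δx|,|Δy|)+1 lattice points, so counting each shared vertex once the boundary has gcd(13,2) + gcd(5,4) + gcd(8,2) = 1+1+2 = 4.

4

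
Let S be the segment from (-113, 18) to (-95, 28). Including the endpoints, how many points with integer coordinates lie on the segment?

3

The number of lattice points on a segment between lattice points is gcd(|Δx|,|Δy|) + 1 = gcd(18,10) + 1 = 2 + 1 = 3.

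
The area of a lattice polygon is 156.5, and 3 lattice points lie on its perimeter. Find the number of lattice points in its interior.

156

From Pick's theorem, I = A − B/2 + 1 = 156.5 − 3/2 + 1 = 156.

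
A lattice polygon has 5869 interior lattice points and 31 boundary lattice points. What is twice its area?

By Pick's theorem, A = I + B/2 − 1 = 5869 + 31/2 − 1 = 11767/2.
Hence 2A = 11767.

11767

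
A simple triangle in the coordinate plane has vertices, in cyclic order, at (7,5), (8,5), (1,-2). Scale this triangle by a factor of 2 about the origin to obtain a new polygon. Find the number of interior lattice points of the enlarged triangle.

Using the shoelace formula, 2A = |[7·5 − 8·5] + [8·(-2) − 1·5] + [1·5 − 7·(-2)]| = 7, so the area is 7/2.
Summing gcd(|Δx|,|Δy|) over the edges gives the boundary count: gcd(1,0) + gcd(7,7) + gcd(6,7) = 1+7+1 = 9.
Scaling by 2 multiplies the area by 2² = 4 (so the new area is 14) and multiplies the boundary lattice-point count by 2, giving 18.
By Pick's theorem, the interior count of the dilated polygon is 14 − 18/2 + 1 = 6.

6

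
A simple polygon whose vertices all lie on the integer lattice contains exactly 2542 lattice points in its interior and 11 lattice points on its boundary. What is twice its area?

By Pick's theorem, A = I + B/2 − 1 = 2542 + 11/2 − 1 = 5093/2.
Hence 2A = 5093.

5093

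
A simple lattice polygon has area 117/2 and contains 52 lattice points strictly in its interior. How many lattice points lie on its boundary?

Pick's theorem gives A = I + B/2 − 1, so B = 2(A − I + 1) = 2(117/2 − 52 + 1) = 15.

15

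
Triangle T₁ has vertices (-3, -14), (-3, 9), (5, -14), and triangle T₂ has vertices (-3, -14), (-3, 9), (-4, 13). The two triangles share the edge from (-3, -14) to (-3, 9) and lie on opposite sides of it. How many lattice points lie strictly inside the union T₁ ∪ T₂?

99

The union is the simple quadrilateral with vertices (-3, -14), (5, -14), (-3, 9), (-4, 13) in order.
By the shoelace formula, twice the signed area is |[(-3)·(-14) − 5·(-14)] + [5·9 − (-3)·(-14)] + [(-3)·13 − (-4)·9] + [(-4)·(-14) − (-3)·13]| = 207, so the area is 103.5.
The number of boundary lattice points is Σ gcd(|Δx|,|Δy|) = gcd(8,0) + gcd(8,23) + gcd(1,4) + gcd(1,27) = 8+1+1+1 = 11.
By Pick's theorem I = A − B/2 + 1 = 103.5 − 11/2 + 1 = 99.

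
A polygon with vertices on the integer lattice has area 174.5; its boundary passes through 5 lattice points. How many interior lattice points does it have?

Pick's theorem A = I + B/2 − 1 rearranges to I = A − B/2 + 1 = 174.5 − 5/2 + 1 = 173.

173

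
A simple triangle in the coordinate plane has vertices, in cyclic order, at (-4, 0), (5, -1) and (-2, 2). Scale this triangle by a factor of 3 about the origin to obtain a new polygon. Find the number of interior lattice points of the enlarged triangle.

The shoelace formula gives twice the area as |[(-4)·(-1) − 5·0] + [5·2 − (-2)·(-1)] + [(-2)·0 − (-4)·2]| = 20, so the area is 10.
The number of boundary lattice points is Σ gcd(|Δx|,|Δy|) = gcd(9,1) + gcd(7,3) + gcd(2,2) = 1+1+2 = 4.
Scaling by 3 multiplies the area by 3² = 9 (so the new area is 90) and multiplies the boundary lattice-point count by 3, giving 12.
By Pick's theorem, the interior count of the dilated polygon is 90 − 12/2 + 1 = 85.

85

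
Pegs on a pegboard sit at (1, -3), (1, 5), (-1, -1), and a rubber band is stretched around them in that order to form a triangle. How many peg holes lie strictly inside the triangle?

3

By the shoelace formula, twice the signed area is |[1·5 − 1·(-3)] + [1·(-1) − (-1)·5] + [(-1)·(-3) − 1·(-1)]| = 16, so the area is 8.
Along each edge there are gcd(|Δx|,|Δy|)+1 lattice points, so counting each shared vertex once the boundary has gcd(0,8) + gcd(2,6) + gcd(2,2) = 8+2+2 = 12.
By Pick's theorem A = I + B/2 − 1, so I = 8 − 12/2 + 1 = 3.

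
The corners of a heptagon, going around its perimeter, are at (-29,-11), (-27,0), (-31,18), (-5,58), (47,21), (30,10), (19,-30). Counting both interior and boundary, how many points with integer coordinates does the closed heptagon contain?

3831

Using the shoelace formula, 2A = |((-29)·0 − (-27)·(-11)) + ((-27)·18 − (-31)·0) + ((-31)·58 − (-5)·18) + ((-5)·21 − 47·58) + (47·10 − 30·21) + (30·(-30) − 19·10) + (19·(-11) − (-29)·(-30))| = 7651, so the area is 3825.5.
Summing gcd(|Δx|,|Δy|) over the edges gives the boundary count: gcd(2,11) + gcd(4,18) + gcd(26,40) + gcd(52,37) + gcd(17,11) + gcd(11,40) + gcd(48,19) = 1+2+2+1+1+1+1 = 9.
Pick's theorem gives I = A − B/2 + 1 = 3825.5 − 9/2 + 1 = 3822, so the closed region contains I + B = 3822 + 9 = 3831 lattice points.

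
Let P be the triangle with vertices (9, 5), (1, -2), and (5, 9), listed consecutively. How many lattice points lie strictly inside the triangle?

28

The shoelace formula gives twice the area as |(9·(-2) − 1·5) + (1·9 − 5·(-2)) + (5·5 − 9·9)| = 60, so the area is 30.
Along each edge there are gcd(|Δx|,|Δy|)+1 lattice points, so counting each shared vertex once the boundary has gcd(8,7) + gcd(4,11) + gcd(4,4) = 1+1+4 = 6.
Pick's theorem gives I = A − B/2 + 1 = 30 − 6/2 + 1 = 28.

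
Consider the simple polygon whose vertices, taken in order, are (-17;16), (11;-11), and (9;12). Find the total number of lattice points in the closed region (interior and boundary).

298

The shoelace formula gives twice the area as |[(-17)·(-11) − 11·16] + [11·12 − 9·(-11)] + [9·16 − (-17)·12]| = 590, so the area is 295.
The number of boundary lattice points is Σ gcd(|Δx|,|Δy|) = gcd(28,27) + gcd(2,23) + gcd(26,4) = 1+1+2 = 4.
Pick's theorem gives I = A − B/2 + 1 = 295 − 4/2 + 1 = 294, so the closed region contains I + B = 294 + 4 = 298 lattice points.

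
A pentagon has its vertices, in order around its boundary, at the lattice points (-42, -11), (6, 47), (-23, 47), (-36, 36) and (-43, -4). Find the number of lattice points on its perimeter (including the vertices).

34

Summing gcd(|Δx|,|Δy|) over the edges gives the boundary count: gcd(48,58) + gcd(29,0) + gcd(13,11) + gcd(7,40) + gcd(1,7) = 2+29+1+1+1 = 34.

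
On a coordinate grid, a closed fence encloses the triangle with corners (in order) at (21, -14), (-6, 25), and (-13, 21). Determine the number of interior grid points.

189

The shoelace formula gives twice the area as |[21·25 − (-6)·(-14)] + [(-6)·21 − (-13)·25] + [(-13)·(-14) − 21·21]| = 381, so the area is 381/2.
The number of boundary lattice points is Σ gcd(|Δx|,|Δy|) = gcd(27,39) + gcd(7,4) + gcd(34,35) = 3+1+1 = 5.
By Pick's theorem A = I + B/2 − 1, so I = 381/2 − 5/2 + 1 = 189.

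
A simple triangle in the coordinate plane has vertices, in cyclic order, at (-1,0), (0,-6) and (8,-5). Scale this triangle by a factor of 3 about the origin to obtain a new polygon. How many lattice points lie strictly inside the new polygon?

By the shoelace formula, twice the signed area is |((-1)·(-6) − 0·0) + (0·(-5) − 8·(-6)) + (8·0 − (-1)·(-5))| = 49, so the area is 24.5.
Along each edge there are gcd(|Δx|,|Δy|)+1 lattice points, so counting each shared vertex once the boundary has gcd(1,6) + gcd(8,1) + gcd(9,5) = 1+1+1 = 3.
Scaling by 3 multiplies the area by 3² = 9 (so the new area is 441/2) and multiplies the boundary lattice-point count by 3, giving 9.
By Pick's theorem, the interior count of the dilated polygon is 441/2 − 9/2 + 1 = 217.

217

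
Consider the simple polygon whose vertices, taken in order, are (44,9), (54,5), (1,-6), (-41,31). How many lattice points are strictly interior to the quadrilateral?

By the shoelace formula, twice the signed area is |[44·5 − 54·9] + [54·(-6) − 1·5] + [1·31 − (-41)·(-6)] + [(-41)·9 − 44·31]| = 2543, so the area is 2543/2.
Summing gcd(|Δx|,|Δy|) over the edges gives the boundary count: gcd(10,4) + gcd(53,11) + gcd(42,37) + gcd(85,22) = 2+1+1+1 = 5.
Pick's theorem gives I = A − B/2 + 1 = 2543/2 − 5/2 + 1 = 1270.

1270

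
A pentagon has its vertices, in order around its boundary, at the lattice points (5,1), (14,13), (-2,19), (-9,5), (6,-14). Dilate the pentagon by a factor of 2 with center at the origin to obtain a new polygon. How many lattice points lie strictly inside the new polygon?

1339

By the shoelace formula, twice the signed area is |(5·13 − 14·1) + (14·19 − (-2)·13) + ((-2)·5 − (-9)·19) + ((-9)·(-14) − 6·5) + (6·1 − 5·(-14))| = 676, so the area is 338.
The number of boundary lattice points is Σ gcd(|Δx|,|Δy|) = gcd(9,12) + gcd(16,6) + gcd(7,14) + gcd(15,19) + gcd(1,15) = 3+2+7+1+1 = 14.
Scaling by 2 multiplies the area by 2² = 4 (so the new area is 1352) and multiplies the boundary lattice-point count by 2, giving 28.
By Pick's theorem, the interior count of the dilated polygon is 1352 − 28/2 + 1 = 1339.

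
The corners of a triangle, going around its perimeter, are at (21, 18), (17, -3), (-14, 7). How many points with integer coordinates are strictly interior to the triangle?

The shoelace formula gives twice the area as |(21·(-3) − 17·18) + (17·7 − (-14)·(-3)) + ((-14)·18 − 21·7)| = 691, so the area is 691/2.
The number of boundary lattice points is Σ gcd(|Δx|,|Δy|) = gcd(4,21) + gcd(31,10) + gcd(35,11) = 1+1+1 = 3.
Pick's theorem gives I = A − B/2 + 1 = 691/2 − 3/2 + 1 = 345.

345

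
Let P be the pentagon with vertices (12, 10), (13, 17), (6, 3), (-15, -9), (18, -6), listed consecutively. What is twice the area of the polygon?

506

The shoelace formula gives twice the area as |(12·17 − 13·10) + (13·3 − 6·17) + (6·(-9) − (-15)·3) + ((-15)·(-6) − 18·(-9)) + (18·10 − 12·(-6))| = 506, so the area is 253.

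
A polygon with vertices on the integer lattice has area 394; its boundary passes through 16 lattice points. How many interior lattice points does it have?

387

Pick's theorem A = I + B/2 − 1 rearranges to I = A − B/2 + 1 = 394 − 16/2 + 1 = 387.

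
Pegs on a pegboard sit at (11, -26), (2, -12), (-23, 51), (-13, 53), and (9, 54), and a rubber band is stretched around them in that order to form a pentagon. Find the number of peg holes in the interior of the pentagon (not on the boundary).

1406

By the shoelace formula, twice the signed area is |[11·(-12) − 2·(-26)] + [2·51 − (-23)·(-12)] + [(-23)·53 − (-13)·51] + [(-13)·54 − 9·53] + [9·(-26) − 11·54]| = 2817, so the area is 2817/2.
Along each edge there are gcd(|Δx|,|Δy|)+1 lattice points, so counting each shared vertex once the boundary has gcd(9,14) + gcd(25,63) + gcd(10,2) + gcd(22,1) + gcd(2,80) = 1+1+2+1+2 = 7.
Pick's theorem gives I = A − B/2 + 1 = 2817/2 − 7/2 + 1 = 1406.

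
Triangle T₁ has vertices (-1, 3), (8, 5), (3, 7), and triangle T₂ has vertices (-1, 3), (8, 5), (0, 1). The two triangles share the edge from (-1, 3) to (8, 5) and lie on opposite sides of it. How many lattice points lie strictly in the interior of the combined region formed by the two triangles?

The union is the simple quadrilateral with vertices (-1, 3), (3, 7), (8, 5), (0, 1) in order.
The shoelace formula gives twice the area as |[(-1)·7 − 3·3] + [3·5 − 8·7] + [8·1 − 0·5] + [0·3 − (-1)·1]| = 48, so the area is 24.
The number of boundary lattice points is Σ gcd(|Δx|,|Δy|) = gcd(4,4) + gcd(5,2) + gcd(8,4) + gcd(1,2) = 4+1+4+1 = 10.
By Pick's theorem I = A − B/2 + 1 = 24 − 10/2 + 1 = 20.

20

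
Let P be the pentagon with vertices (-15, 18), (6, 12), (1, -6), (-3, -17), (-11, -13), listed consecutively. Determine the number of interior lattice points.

The shoelace formula gives twice the area as |[(-15)·12 − 6·18] + [6·(-6) − 1·12] + [1·(-17) − (-3)·(-6)] + [(-3)·(-13) − (-11)·(-17)] + [(-11)·18 − (-15)·(-13)]| = 912, so the area is 456.
The number of boundary lattice points is Σ gcd(|Δx|,|Δy|) = gcd(21,6) + gcd(5,18) + gcd(4,11) + gcd(8,4) + gcd(4,31) = 3+1+1+4+1 = 10.
Pick's theorem gives I = A − B/2 + 1 = 456 − 10/2 + 1 = 452.

452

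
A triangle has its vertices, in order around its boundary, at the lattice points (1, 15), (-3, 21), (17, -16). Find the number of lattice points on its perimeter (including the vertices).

Summing gcd(|Δx|,|Δy|) over the edges gives the boundary count: gcd(4,6) + gcd(20,37) + gcd(16,31) = 2+1+1 = 4.

4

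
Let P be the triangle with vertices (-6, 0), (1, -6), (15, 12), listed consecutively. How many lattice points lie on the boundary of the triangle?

6

Along each edge there are gcd(|Δx|,|Δy|)+1 lattice points, so counting each shared vertex once the boundary has gcd(7,6) + gcd(14,18) + gcd(21,12) = 1+2+3 = 6.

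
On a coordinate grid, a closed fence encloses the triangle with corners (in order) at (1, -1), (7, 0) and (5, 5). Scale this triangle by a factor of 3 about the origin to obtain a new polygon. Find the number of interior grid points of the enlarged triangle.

Using the shoelace formula, 2A = |(1·0 − 7·(-1)) + (7·5 − 5·0) + (5·(-1) − 1·5)| = 32, so the area is 16.
The number of boundary lattice points is Σ gcd(|Δx|,|Δy|) = gcd(6,1) + gcd(2,5) + gcd(4,6) = 1+1+2 = 4.
Scaling by 3 multiplies the area by 3² = 9 (so the new area is 144) and multiplies the boundary lattice-point count by 3, giving 12.
By Pick's theorem, the interior count of the dilated polygon is 144 − 12/2 + 1 = 139.

139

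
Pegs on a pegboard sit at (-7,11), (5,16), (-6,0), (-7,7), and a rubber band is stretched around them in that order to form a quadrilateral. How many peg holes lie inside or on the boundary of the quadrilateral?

The shoelace formula gives twice the area as |[(-7)·16 − 5·11] + [5·0 − (-6)·16] + [(-6)·7 − (-7)·0] + [(-7)·11 − (-7)·7]| = 141, so the area is 141/2.
The number of boundary lattice points is Σ gcd(|Δx|,|Δy|) = gcd(12,5) + gcd(11,16) + gcd(1,7) + gcd(0,4) = 1+1+1+4 = 7.
Pick's theorem gives I = A − B/2 + 1 = 141/2 − 7/2 + 1 = 68, so the closed region contains I + B = 68 + 7 = 75 lattice points.

75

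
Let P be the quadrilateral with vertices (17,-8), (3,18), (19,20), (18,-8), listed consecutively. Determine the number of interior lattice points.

234

By the shoelace formula, twice the signed area is |[17·18 − 3·(-8)] + [3·20 − 19·18] + [19·(-8) − 18·20] + [18·(-8) − 17·(-8)]| = 472, so the area is 236.
The number of boundary lattice points is Σ gcd(|Δx|,|Δy|) = gcd(14,26) + gcd(16,2) + gcd(1,28) + gcd(1,0) = 2+2+1+1 = 6.
Pick's theorem gives I = A − B/2 + 1 = 236 − 6/2 + 1 = 234.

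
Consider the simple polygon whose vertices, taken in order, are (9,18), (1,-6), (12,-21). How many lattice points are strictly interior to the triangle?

187

Using the shoelace formula, 2A = |(9·(-6) − 1·18) + (1·(-21) − 12·(-6)) + (12·18 − 9·(-21))| = 384, so the area is 192.
Along each edge there are gcd(|Δx|,|Δy|)+1 lattice points, so counting each shared vertex once the boundary has gcd(8,24) + gcd(11,15) + gcd(3,39) = 8+1+3 = 12.
Pick's theorem gives I = A − B/2 + 1 = 192 − 12/2 + 1 = 187.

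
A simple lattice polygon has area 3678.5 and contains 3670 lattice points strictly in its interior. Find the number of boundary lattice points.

Pick's theorem gives A = I + B/2 − 1, so B = 2(A − I + 1) = 2(3678.5 − 3670 + 1) = 19.

19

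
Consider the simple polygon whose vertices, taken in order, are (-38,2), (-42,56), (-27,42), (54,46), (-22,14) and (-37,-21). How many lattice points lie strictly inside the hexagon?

1959

By the shoelace formula, twice the signed area is |((-38)·56 − (-42)·2) + ((-42)·42 − (-27)·56) + ((-27)·46 − 54·42) + (54·14 − (-22)·46) + ((-22)·(-21) − (-37)·14) + ((-37)·2 − (-38)·(-21))| = 3930, so the area is 1965.
The number of boundary lattice points is Σ gcd(|Δx|,|Δy|) = gcd(4,54) + gcd(15,14) + gcd(81,4) + gcd(76,32) + gcd(15,35) + gcd(1,23) = 2+1+1+4+5+1 = 14.
By Pick's theorem A = I + B/2 − 1, so I = 1965 − 14/2 + 1 = 1959.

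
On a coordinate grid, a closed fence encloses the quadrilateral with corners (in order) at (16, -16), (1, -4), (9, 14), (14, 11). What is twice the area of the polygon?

Using the shoelace formula, 2A = |[16·(-4) − 1·(-16)] + [1·14 − 9·(-4)] + [9·11 − 14·14] + [14·(-16) − 16·11]| = 495, so the area is 495/2.

495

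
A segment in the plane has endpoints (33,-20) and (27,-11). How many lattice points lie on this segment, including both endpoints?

The number of lattice points on a segment between lattice points is gcd(|Δx|,|Δy|) + 1 = gcd(6,9) + 1 = 3 + 1 = 4.

4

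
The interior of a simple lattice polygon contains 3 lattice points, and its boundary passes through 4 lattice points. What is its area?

4

By Pick's theorem, A = I + B/2 − 1 = 3 + 4/2 − 1 = 4.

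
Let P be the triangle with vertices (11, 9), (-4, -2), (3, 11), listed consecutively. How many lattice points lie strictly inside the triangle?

By the shoelace formula, twice the signed area is |[11·(-2) − (-4)·9] + [(-4)·11 − 3·(-2)] + [3·9 − 11·11]| = 118, so the area is 59.
The number of boundary lattice points is Σ gcd(|Δx|,|Δy|) = gcd(15,11) + gcd(7,13) + gcd(8,2) = 1+1+2 = 4.
Pick's theorem gives I = A − B/2 + 1 = 59 − 4/2 + 1 = 58.

58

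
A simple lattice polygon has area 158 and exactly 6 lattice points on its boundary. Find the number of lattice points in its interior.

From Pick's theorem, I = A − B/2 + 1 = 158 − 6/2 + 1 = 156.

156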